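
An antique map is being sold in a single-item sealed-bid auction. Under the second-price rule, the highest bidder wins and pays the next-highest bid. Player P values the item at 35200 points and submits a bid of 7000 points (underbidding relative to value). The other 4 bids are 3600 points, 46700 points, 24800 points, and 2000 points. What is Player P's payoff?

Payoff = 0 points.

Highest competing bid: 46700 points.
Player P's bid 7000 points is not the highest, so Player P loses, pays nothing, and earns zero payoff.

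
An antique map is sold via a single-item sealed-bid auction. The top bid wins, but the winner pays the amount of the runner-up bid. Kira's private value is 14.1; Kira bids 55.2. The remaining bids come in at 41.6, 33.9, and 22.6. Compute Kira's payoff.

-27.5

Highest competing bid: 41.6.
Kira's bid 55.2 is the highest overall, so Kira wins and pays the second-highest bid, 41.6.
Payoff = value − price = 14.1 − 41.6 = -27.5.
Overbidding won the item at a price above value — truthful bidding would have avoided this loss.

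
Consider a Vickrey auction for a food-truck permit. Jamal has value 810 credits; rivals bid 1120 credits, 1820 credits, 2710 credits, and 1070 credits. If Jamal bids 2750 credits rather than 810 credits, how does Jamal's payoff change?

Payoff change: -1900 credits.

The highest competing bid is 2710 credits.
Bidding truthfully at 810 credits: the top bid is 2710 credits (a rival), so Jamal loses. Payoff = 0 credits.
Bidding 2750 credits: Jamal has the top bid, wins, and pays the second-highest bid 2710 credits. Payoff = 810 credits − 2710 credits = -1900 credits.
Change = -1900 credits − 0 credits = -1900 credits.
Deviating from a truthful bid can only lose payoff in a second-price auction — never gain.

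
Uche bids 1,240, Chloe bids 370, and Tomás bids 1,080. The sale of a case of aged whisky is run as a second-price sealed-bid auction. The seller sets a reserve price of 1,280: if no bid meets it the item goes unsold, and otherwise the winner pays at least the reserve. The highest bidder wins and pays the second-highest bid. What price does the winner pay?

unsold

Bids in descending order: Uche 1,240, then Tomás 1,080, then Chloe 370.
The top bid 1,240 is below the reserve 1,280, so the item goes unsold and nothing is paid.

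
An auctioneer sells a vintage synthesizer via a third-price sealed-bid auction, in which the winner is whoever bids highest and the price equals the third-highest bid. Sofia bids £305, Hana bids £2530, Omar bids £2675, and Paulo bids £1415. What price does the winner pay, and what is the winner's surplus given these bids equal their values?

Ranking the bids: Omar £2675 > Hana £2530 > Paulo £1415 > Sofia £305.
Omar is the highest bidder, so Omar wins.
Under the third-price rule, the price is the third-highest bid: £1415.
Surplus = £2675 − £1415 = £1260.

The winner pays £1415 for a surplus of £1260.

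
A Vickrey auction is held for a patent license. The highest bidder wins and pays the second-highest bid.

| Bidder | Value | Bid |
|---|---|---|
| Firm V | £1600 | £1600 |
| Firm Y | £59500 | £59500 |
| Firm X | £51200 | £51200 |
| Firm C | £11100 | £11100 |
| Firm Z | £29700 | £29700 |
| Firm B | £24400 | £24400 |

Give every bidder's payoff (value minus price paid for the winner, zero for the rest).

Firm V £0, Firm Y £8300, Firm X £0, Firm C £0, Firm Z £0, Firm B £0.

Bids in descending order: Firm Y £59500; Firm X £51200; Firm Z £29700; Firm B £24400; Firm C £11100; Firm V £1600.
Firm Y has the top bid and wins; the price is the second-highest bid, £51200.
Firm Y's payoff = £59500 − £51200 = £8300. All other bidders lose, so their payoff is 0.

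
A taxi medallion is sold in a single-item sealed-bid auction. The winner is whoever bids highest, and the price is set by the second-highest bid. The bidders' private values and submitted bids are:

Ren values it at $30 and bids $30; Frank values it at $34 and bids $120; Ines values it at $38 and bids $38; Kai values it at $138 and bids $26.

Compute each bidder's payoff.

Ranking the bids: Frank $120; Ines $38; Ren $30; Kai $26.
Frank has the top bid and wins; the price is the second-highest bid, $38.
Frank's payoff = $34 − $38 = -$4. All other bidders lose, so their payoff is 0.

Ren $0, Frank -$4, Ines $0, Kai $0.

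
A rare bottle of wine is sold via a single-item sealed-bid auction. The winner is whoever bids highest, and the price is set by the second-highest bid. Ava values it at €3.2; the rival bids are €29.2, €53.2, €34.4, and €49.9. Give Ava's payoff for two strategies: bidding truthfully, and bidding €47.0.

The highest competing bid is €53.2.
Bidding truthfully at €3.2: the top bid is €53.2 (a rival), so Ava loses. Payoff = €0.0.
Bidding €47.0: the top bid is €53.2 (a rival), so Ava loses. Payoff = €0.0.

(a) €0.0  (b) €0.0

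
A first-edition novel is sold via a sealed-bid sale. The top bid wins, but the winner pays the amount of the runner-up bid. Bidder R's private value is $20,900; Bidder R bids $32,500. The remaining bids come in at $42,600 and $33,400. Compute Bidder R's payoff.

Payoff = $0.

Highest competing bid: $42,600.
Bidder R's bid $32,500 is not the highest, so Bidder R loses, pays nothing, and earns zero payoff.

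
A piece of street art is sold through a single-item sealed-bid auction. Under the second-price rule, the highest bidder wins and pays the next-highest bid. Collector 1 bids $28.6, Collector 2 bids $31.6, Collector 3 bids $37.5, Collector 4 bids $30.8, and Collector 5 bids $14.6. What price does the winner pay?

$31.6

Bids in descending order: Collector 3 $37.5 > Collector 2 $31.6 > Collector 4 $30.8 > Collector 1 $28.6 > Collector 5 $14.6.
Collector 3 has the highest bid, so Collector 3 wins.
The second-highest bid is $31.6, so that is what Collector 3 pays.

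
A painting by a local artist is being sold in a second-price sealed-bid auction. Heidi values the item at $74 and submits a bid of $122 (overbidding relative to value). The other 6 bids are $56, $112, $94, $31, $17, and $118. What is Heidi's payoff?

Payoff = -$44.

Highest competing bid: $118.
Heidi's bid $122 is the highest overall, so Heidi wins and pays the second-highest bid, $118.
Payoff = value − price = $74 − $118 = -$44.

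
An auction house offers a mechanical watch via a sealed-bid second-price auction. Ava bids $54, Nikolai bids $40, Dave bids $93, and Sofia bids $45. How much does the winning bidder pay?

Bids in descending order: Dave $93; Ava $54; Sofia $45; Nikolai $40.
Dave has the highest bid, so Dave wins.
The second-highest bid is $54, so that is what Dave pays.

Price paid: $54.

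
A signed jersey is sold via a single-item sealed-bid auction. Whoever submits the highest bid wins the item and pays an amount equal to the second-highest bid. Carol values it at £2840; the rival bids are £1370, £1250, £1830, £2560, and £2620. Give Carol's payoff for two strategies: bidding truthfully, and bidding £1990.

Truthful: £220; alternative: £0.

The highest competing bid is £2620.
Bidding truthfully at £2840: Carol has the top bid, wins, and pays the second-highest bid £2620. Payoff = £2840 − £2620 = £220.
Bidding £1990: the top bid is £2620 (a rival), so Carol loses. Payoff = £0.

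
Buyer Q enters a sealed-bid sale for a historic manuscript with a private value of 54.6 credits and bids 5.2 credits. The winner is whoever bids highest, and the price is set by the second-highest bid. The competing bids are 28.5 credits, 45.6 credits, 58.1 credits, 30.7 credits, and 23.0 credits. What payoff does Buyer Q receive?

Highest competing bid: 58.1 credits.
Buyer Q's bid 5.2 credits is not the highest, so Buyer Q loses, pays nothing, and earns zero payoff.

0.0 credits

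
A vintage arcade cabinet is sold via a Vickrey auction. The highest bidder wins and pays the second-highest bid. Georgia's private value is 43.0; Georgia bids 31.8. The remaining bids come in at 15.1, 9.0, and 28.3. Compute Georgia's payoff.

Highest competing bid: 28.3.
Georgia's bid 31.8 is the highest overall, so Georgia wins and pays the second-highest bid, 28.3.
Payoff = value − price = 43.0 − 28.3 = 14.7.

Payoff = 14.7.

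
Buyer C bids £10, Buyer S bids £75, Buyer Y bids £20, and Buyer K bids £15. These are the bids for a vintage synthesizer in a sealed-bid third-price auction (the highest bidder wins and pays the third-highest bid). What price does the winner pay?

Sorted high to low: Buyer S £75; Buyer Y £20; Buyer K £15; Buyer C £10.
Buyer S is the highest bidder, so Buyer S wins.
Under the third-price rule, the price is the third-highest bid: £15.

£15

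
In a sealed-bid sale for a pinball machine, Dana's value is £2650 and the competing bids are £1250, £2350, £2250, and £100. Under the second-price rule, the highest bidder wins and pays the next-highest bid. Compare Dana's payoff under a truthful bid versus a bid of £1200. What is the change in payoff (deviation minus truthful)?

-£300

The highest competing bid is £2350.
Bidding truthfully at £2650: Dana has the top bid, wins, and pays the second-highest bid £2350. Payoff = £2650 − £2350 = £300.
Bidding £1200: the top bid is £2350 (a rival), so Dana loses. Payoff = £0.
Change = £0 − £300 = -£300.
This is the dominant-strategy logic: truthful bidding weakly beats any alternative.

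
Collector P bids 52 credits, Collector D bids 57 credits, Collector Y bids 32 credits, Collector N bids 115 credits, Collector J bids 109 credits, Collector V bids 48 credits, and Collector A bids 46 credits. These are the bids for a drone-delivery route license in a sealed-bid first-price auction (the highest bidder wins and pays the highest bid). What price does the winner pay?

The winner pays 115 credits.

Ordered from highest: Collector N 115 credits; Collector J 109 credits; Collector D 57 credits; Collector P 52 credits; Collector V 48 credits; Collector A 46 credits; Collector Y 32 credits.
Collector N is the highest bidder, so Collector N wins.
Under the first-price rule, the price is the highest bid: 115 credits.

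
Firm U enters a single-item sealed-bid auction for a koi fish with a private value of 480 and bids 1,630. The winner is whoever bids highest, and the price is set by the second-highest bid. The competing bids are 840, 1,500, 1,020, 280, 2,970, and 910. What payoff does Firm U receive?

Firm U's payoff: 0.

Highest competing bid: 2,970.
Firm U's bid 1,630 is not the highest, so Firm U loses, pays nothing, and earns zero payoff.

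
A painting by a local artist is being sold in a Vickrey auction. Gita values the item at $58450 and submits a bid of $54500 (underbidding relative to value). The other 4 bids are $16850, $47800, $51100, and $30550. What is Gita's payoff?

Highest competing bid: $51100.
Gita's bid $54500 is the highest overall, so Gita wins and pays the second-highest bid, $51100.
Payoff = value − price = $58450 − $51100 = $7350.

Payoff = $7350.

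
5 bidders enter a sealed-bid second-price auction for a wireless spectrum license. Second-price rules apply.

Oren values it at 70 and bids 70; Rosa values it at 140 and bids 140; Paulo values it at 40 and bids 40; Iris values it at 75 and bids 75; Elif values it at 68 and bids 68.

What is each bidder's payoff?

Ordered from highest: Rosa 140; Iris 75; Oren 70; Elif 68; Paulo 40.
Rosa has the top bid and wins; the price is the second-highest bid, 75.
Rosa's payoff = 140 − 75 = 65. All other bidders lose, so their payoff is 0.

Oren 0, Rosa 65, Paulo 0, Iris 0, Elif 0.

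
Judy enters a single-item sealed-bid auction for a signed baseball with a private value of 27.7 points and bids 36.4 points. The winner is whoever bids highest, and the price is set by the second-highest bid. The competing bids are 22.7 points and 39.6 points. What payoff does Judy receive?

Judy's payoff: 0.0 points.

Highest competing bid: 39.6 points.
Judy's bid 36.4 points is not the highest, so Judy loses, pays nothing, and earns zero payoff.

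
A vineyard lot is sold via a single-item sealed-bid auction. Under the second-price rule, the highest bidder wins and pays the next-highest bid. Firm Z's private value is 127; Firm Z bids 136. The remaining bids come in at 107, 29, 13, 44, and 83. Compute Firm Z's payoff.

Payoff = 20.

Highest competing bid: 107.
Firm Z's bid 136 is the highest overall, so Firm Z wins and pays the second-highest bid, 107.
Payoff = value − price = 127 − 107 = 20.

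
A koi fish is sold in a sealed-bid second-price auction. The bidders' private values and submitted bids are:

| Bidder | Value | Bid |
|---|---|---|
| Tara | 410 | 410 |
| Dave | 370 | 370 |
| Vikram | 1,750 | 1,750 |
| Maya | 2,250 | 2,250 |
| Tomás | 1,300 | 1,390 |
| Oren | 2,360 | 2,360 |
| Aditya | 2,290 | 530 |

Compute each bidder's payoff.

Payoffs: Tara 0, Dave 0, Vikram 0, Maya 0, Tomás 0, Oren 110, Aditya 0.

Ranking the bids: Oren 2,360 > Maya 2,250 > Vikram 1,750 > Tomás 1,390 > Aditya 530 > Tara 410 > Dave 370.
Oren has the top bid and wins; the price is the second-highest bid, 2,250.
Oren's payoff = 2,360 − 2,250 = 110. All other bidders lose, so their payoff is 0.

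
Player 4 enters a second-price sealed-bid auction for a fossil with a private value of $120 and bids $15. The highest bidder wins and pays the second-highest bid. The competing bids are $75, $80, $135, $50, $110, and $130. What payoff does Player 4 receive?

Highest competing bid: $135.
Player 4's bid $15 is not the highest, so Player 4 loses, pays nothing, and earns zero payoff.

The bidder's payoff: $0.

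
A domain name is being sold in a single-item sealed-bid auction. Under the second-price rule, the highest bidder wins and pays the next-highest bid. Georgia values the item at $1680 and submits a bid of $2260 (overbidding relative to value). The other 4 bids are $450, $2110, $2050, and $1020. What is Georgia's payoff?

-$430

Highest competing bid: $2110.
Georgia's bid $2260 is the highest overall, so Georgia wins and pays the second-highest bid, $2110.
Payoff = value − price = $1680 − $2110 = -$430.
Overbidding won the item at a price above value — truthful bidding would have avoided this loss.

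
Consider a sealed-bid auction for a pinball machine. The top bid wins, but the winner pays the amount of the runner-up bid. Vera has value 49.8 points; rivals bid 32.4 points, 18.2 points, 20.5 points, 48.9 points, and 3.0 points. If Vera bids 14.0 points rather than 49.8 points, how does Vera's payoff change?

Change in payoff: -0.9 points.

The highest competing bid is 48.9 points.
Bidding truthfully at 49.8 points: Vera has the top bid, wins, and pays the second-highest bid 48.9 points. Payoff = 49.8 points − 48.9 points = 0.9 points.
Bidding 14.0 points: the top bid is 48.9 points (a rival), so Vera loses. Payoff = 0.0 points.
Change = 0.0 points − 0.9 points = -0.9 points.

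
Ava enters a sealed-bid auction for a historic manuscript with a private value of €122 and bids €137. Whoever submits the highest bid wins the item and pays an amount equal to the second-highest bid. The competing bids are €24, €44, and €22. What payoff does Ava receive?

Ava's payoff: €78.

Highest competing bid: €44.
Ava's bid €137 is the highest overall, so Ava wins and pays the second-highest bid, €44.
Payoff = value − price = €122 − €44 = €78.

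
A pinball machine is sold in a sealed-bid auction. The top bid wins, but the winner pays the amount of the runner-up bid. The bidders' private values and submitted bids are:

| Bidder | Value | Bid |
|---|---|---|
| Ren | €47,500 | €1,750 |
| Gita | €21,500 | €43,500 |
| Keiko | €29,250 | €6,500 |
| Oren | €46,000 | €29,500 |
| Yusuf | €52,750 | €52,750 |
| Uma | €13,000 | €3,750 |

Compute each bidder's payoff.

Ranking the bids: Yusuf €52,750, then Gita €43,500, then Oren €29,500, then Keiko €6,500, then Uma €3,750, then Ren €1,750.
Yusuf has the top bid and wins; the price is the second-highest bid, €43,500.
Yusuf's payoff = €52,750 − €43,500 = €9,250. All other bidders lose, so their payoff is 0.

Payoffs: Ren €0, Gita €0, Keiko €0, Oren €0, Yusuf €9,250, Uma €0.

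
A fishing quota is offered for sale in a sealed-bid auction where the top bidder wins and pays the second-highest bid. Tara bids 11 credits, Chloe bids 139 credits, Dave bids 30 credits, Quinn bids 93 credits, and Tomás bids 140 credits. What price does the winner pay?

The winner pays 139 credits.

Bids in descending order: Tomás 140 credits, then Chloe 139 credits, then Quinn 93 credits, then Dave 30 credits, then Tara 11 credits.
Tomás is the highest bidder, so Tomás wins.
Under the second-price rule, the price is the second-highest bid: 139 credits.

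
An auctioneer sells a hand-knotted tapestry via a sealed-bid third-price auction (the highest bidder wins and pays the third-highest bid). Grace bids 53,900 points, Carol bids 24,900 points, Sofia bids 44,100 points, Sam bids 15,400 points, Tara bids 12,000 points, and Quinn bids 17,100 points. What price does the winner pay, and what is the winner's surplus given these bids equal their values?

Price 24,900 points; surplus 29,000 points.

Ordered from highest: Grace 53,900 points > Sofia 44,100 points > Carol 24,900 points > Quinn 17,100 points > Sam 15,400 points > Tara 12,000 points.
Grace is the highest bidder, so Grace wins.
Under the third-price rule, the price is the third-highest bid: 24,900 points.
Surplus = 53,900 points − 24,900 points = 29,000 points.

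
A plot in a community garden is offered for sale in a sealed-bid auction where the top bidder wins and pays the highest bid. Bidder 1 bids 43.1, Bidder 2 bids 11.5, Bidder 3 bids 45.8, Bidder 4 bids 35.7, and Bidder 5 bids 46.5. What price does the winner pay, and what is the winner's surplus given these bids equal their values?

The winner pays 46.5 for a surplus of 0.0.

Ranking the bids: Bidder 5 46.5, then Bidder 3 45.8, then Bidder 1 43.1, then Bidder 4 35.7, then Bidder 2 11.5.
Bidder 5 is the highest bidder, so Bidder 5 wins.
Under the first-price rule, the price is the highest bid: 46.5.
Surplus = 46.5 − 46.5 = 0.0.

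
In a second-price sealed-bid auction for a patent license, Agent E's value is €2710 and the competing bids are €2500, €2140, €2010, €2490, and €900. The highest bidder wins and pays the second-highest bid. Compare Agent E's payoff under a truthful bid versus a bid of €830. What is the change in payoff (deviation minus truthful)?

Payoff change: -€210.

The highest competing bid is €2500.
Bidding truthfully at €2710: Agent E has the top bid, wins, and pays the second-highest bid €2500. Payoff = €2710 − €2500 = €210.
Bidding €830: the top bid is €2500 (a rival), so Agent E loses. Payoff = €0.
Change = €0 − €210 = -€210.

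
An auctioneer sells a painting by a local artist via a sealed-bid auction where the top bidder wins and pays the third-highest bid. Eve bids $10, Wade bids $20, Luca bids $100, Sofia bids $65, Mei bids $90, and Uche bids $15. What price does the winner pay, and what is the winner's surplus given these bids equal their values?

Ordered from highest: Luca $100, then Mei $90, then Sofia $65, then Wade $20, then Uche $15, then Eve $10.
Luca is the highest bidder, so Luca wins.
Under the third-price rule, the price is the third-highest bid: $65.
Surplus = $100 − $65 = $35.

Price $65; surplus $35.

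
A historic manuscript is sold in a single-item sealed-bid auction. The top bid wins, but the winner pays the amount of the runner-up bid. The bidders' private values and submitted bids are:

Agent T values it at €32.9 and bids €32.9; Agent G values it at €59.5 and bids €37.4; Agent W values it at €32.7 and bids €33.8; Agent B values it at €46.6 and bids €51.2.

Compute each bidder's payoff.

Bids in descending order: Agent B €51.2, then Agent G €37.4, then Agent W €33.8, then Agent T €32.9.
Agent B has the top bid and wins; the price is the second-highest bid, €37.4.
Agent B's payoff = €46.6 − €37.4 = €9.2. All other bidders lose, so their payoff is 0.

Payoffs: Agent T €0.0, Agent G €0.0, Agent W €0.0, Agent B €9.2.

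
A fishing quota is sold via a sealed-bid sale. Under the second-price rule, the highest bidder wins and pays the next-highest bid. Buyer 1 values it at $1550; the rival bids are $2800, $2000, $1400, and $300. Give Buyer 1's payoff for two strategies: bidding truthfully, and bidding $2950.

The highest competing bid is $2800.
Bidding truthfully at $1550: the top bid is $2800 (a rival), so Buyer 1 loses. Payoff = $0.
Bidding $2950: Buyer 1 has the top bid, wins, and pays the second-highest bid $2800. Payoff = $1550 − $2800 = -$1250.

Truthful: $0; alternative: -$1250.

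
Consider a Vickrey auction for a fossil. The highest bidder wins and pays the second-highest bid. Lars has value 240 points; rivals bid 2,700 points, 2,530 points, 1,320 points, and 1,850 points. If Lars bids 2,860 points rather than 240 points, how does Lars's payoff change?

Payoff change: -2,460 points.

The highest competing bid is 2,700 points.
Bidding truthfully at 240 points: the top bid is 2,700 points (a rival), so Lars loses. Payoff = 0 points.
Bidding 2,860 points: Lars has the top bid, wins, and pays the second-highest bid 2,700 points. Payoff = 240 points − 2,700 points = -2,460 points.
Change = -2,460 points − 0 points = -2,460 points.
Deviating from a truthful bid can only lose payoff in a second-price auction — never gain.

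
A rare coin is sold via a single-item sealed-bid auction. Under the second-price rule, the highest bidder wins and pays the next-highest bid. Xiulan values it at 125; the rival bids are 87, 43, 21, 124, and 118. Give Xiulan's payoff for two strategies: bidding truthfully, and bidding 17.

The highest competing bid is 124.
Bidding truthfully at 125: Xiulan has the top bid, wins, and pays the second-highest bid 124. Payoff = 125 − 124 = 1.
Bidding 17: the top bid is 124 (a rival), so Xiulan loses. Payoff = 0.

Truthful: 1; alternative: 0.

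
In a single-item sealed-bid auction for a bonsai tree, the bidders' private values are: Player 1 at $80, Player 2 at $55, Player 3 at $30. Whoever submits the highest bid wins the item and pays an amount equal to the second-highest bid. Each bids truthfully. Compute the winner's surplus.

Winner's surplus: $25.

Sorted high to low: Player 1 $80; Player 2 $55; Player 3 $30.
Player 1 wins with the top bid and pays the second-highest, $55.
Surplus = $80 − $55 = $25.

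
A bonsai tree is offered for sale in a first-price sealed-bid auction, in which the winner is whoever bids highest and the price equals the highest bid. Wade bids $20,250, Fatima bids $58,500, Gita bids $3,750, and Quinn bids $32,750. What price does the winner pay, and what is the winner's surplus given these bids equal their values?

The winner pays $58,500 for a surplus of $0.

Ordered from highest: Fatima $58,500, then Quinn $32,750, then Wade $20,250, then Gita $3,750.
Fatima is the highest bidder, so Fatima wins.
Under the first-price rule, the price is the highest bid: $58,500.
Surplus = $58,500 − $58,500 = $0.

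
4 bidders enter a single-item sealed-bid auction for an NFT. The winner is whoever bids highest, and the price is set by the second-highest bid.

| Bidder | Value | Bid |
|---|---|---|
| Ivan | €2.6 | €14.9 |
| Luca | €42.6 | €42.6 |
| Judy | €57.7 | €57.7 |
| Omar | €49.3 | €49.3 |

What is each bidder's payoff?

Sorted high to low: Judy €57.7, then Omar €49.3, then Luca €42.6, then Ivan €14.9.
Judy has the top bid and wins; the price is the second-highest bid, €49.3.
Judy's payoff = €57.7 − €49.3 = €8.4. All other bidders lose, so their payoff is 0.

Ivan €0.0, Luca €0.0, Judy €8.4, Omar €0.0.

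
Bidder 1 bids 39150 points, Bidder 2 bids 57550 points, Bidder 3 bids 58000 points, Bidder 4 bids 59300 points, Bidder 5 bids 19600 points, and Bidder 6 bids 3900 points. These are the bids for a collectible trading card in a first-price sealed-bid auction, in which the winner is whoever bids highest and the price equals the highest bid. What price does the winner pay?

Ordered from highest: Bidder 4 59300 points, then Bidder 3 58000 points, then Bidder 2 57550 points, then Bidder 1 39150 points, then Bidder 5 19600 points, then Bidder 6 3900 points.
Bidder 4 is the highest bidder, so Bidder 4 wins.
Under the first-price rule, the price is the highest bid: 59300 points.

Price paid: 59300 points.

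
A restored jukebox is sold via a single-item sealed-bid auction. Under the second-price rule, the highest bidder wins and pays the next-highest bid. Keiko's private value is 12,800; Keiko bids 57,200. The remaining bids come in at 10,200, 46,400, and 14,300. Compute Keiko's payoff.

Keiko's payoff: -33,600.

Highest competing bid: 46,400.
Keiko's bid 57,200 is the highest overall, so Keiko wins and pays the second-highest bid, 46,400.
Payoff = value − price = 12,800 − 46,400 = -33,600.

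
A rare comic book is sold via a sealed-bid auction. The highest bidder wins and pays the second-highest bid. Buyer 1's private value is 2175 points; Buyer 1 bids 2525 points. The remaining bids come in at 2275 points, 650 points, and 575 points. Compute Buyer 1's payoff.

The bidder's payoff: -100 points.

Highest competing bid: 2275 points.
Buyer 1's bid 2525 points is the highest overall, so Buyer 1 wins and pays the second-highest bid, 2275 points.
Payoff = value − price = 2175 points − 2275 points = -100 points.
Overbidding won the item at a price above value — truthful bidding would have avoided this loss.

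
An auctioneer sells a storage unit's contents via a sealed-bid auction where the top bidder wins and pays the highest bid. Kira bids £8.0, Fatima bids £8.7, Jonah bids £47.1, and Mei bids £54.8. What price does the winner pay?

Ordered from highest: Mei £54.8 > Jonah £47.1 > Fatima £8.7 > Kira £8.0.
Mei is the highest bidder, so Mei wins.
Under the first-price rule, the price is the highest bid: £54.8.

The winner pays £54.8.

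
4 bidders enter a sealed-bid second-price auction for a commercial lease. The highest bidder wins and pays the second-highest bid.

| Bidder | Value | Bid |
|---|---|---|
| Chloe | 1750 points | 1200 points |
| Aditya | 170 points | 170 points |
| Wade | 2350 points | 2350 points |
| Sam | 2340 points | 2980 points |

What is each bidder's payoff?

Chloe 0 points, Aditya 0 points, Wade 0 points, Sam -10 points.

Bids in descending order: Sam 2980 points; Wade 2350 points; Chloe 1200 points; Aditya 170 points.
Sam has the top bid and wins; the price is the second-highest bid, 2350 points.
Sam's payoff = 2340 points − 2350 points = -10 points. All other bidders lose, so their payoff is 0.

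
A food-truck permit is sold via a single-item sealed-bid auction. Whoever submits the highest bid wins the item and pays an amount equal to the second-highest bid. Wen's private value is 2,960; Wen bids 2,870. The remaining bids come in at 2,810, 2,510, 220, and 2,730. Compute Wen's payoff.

Wen's payoff: 150.

Highest competing bid: 2,810.
Wen's bid 2,870 is the highest overall, so Wen wins and pays the second-highest bid, 2,810.
Payoff = value − price = 2,960 − 2,810 = 150.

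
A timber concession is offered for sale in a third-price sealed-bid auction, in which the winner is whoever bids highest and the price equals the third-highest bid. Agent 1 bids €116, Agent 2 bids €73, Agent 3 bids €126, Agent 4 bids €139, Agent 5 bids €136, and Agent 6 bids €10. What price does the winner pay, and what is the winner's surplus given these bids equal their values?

Price €126; surplus €13.

Ordered from highest: Agent 4 €139; Agent 5 €136; Agent 3 €126; Agent 1 €116; Agent 2 €73; Agent 6 €10.
Agent 4 is the highest bidder, so Agent 4 wins.
Under the third-price rule, the price is the third-highest bid: €126.
Surplus = €139 − €126 = €13.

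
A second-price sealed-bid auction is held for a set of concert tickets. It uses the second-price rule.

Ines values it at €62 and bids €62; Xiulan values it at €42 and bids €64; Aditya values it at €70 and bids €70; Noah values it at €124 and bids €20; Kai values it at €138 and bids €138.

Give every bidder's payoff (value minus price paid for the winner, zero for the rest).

Ines €0, Xiulan €0, Aditya €0, Noah €0, Kai €68.

Bids in descending order: Kai €138 > Aditya €70 > Xiulan €64 > Ines €62 > Noah €20.
Kai has the top bid and wins; the price is the second-highest bid, €70.
Kai's payoff = €138 − €70 = €68. All other bidders lose, so their payoff is 0.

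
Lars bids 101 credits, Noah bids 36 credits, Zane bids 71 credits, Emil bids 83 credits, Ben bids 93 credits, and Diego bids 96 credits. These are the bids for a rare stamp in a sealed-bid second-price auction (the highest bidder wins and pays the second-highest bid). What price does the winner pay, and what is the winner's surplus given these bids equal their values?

Bids in descending order: Lars 101 credits; Diego 96 credits; Ben 93 credits; Emil 83 credits; Zane 71 credits; Noah 36 credits.
Lars is the highest bidder, so Lars wins.
Under the second-price rule, the price is the second-highest bid: 96 credits.
Surplus = 101 credits − 96 credits = 5 credits.

The winner pays 96 credits for a surplus of 5 credits.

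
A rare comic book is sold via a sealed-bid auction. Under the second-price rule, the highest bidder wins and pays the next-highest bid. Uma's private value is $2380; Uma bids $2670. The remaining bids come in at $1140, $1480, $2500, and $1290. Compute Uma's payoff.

Highest competing bid: $2500.
Uma's bid $2670 is the highest overall, so Uma wins and pays the second-highest bid, $2500.
Payoff = value − price = $2380 − $2500 = -$120.

Payoff = -$120.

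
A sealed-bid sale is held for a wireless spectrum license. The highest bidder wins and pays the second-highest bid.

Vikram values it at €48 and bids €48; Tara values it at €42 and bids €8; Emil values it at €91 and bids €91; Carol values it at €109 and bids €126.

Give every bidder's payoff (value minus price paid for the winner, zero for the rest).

Vikram €0, Tara €0, Emil €0, Carol €18.

Bids in descending order: Carol €126 > Emil €91 > Vikram €48 > Tara €8.
Carol has the top bid and wins; the price is the second-highest bid, €91.
Carol's payoff = €109 − €91 = €18. All other bidders lose, so their payoff is 0.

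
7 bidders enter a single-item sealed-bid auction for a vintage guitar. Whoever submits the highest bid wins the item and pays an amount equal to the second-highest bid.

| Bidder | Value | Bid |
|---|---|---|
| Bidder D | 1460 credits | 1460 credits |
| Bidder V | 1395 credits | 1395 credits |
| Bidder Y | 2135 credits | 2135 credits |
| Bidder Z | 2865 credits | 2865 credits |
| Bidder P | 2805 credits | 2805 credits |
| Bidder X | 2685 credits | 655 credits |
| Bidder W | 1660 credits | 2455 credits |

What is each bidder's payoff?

Ranking the bids: Bidder Z 2865 credits, then Bidder P 2805 credits, then Bidder W 2455 credits, then Bidder Y 2135 credits, then Bidder D 1460 credits, then Bidder V 1395 credits, then Bidder X 655 credits.
Bidder Z has the top bid and wins; the price is the second-highest bid, 2805 credits.
Bidder Z's payoff = 2865 credits − 2805 credits = 60 credits. All other bidders lose, so their payoff is 0.

Payoffs: Bidder D 0 credits, Bidder V 0 credits, Bidder Y 0 credits, Bidder Z 60 credits, Bidder P 0 credits, Bidder X 0 credits, Bidder W 0 credits.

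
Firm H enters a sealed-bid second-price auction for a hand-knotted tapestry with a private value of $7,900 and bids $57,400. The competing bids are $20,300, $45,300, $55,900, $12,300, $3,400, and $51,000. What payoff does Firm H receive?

-$48,000

Highest competing bid: $55,900.
Firm H's bid $57,400 is the highest overall, so Firm H wins and pays the second-highest bid, $55,900.
Payoff = value − price = $7,900 − $55,900 = -$48,000.
Overbidding won the item at a price above value — truthful bidding would have avoided this loss.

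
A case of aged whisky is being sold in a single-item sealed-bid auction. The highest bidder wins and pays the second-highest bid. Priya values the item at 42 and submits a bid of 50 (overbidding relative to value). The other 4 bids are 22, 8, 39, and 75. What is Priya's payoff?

Highest competing bid: 75.
Priya's bid 50 is not the highest, so Priya loses, pays nothing, and earns zero payoff.

Payoff = 0.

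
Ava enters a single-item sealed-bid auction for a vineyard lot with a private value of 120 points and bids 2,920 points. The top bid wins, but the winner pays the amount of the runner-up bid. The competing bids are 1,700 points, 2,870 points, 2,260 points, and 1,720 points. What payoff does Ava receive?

Highest competing bid: 2,870 points.
Ava's bid 2,920 points is the highest overall, so Ava wins and pays the second-highest bid, 2,870 points.
Payoff = value − price = 120 points − 2,870 points = -2,750 points.

Payoff = -2,750 points.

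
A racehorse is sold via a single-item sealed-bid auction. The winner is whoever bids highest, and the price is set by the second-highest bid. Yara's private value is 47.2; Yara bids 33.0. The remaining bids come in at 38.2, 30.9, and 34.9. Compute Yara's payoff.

Highest competing bid: 38.2.
Yara's bid 33.0 is not the highest, so Yara loses, pays nothing, and earns zero payoff.

Payoff = 0.0.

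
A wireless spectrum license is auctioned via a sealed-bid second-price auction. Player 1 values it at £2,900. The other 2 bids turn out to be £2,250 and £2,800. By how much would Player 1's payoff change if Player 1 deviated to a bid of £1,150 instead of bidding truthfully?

The highest competing bid is £2,800.
Bidding truthfully at £2,900: Player 1 has the top bid, wins, and pays the second-highest bid £2,800. Payoff = £2,900 − £2,800 = £100.
Bidding £1,150: the top bid is £2,800 (a rival), so Player 1 loses. Payoff = £0.
Change = £0 − £100 = -£100.
This is the dominant-strategy logic: truthful bidding weakly beats any alternative.

-£100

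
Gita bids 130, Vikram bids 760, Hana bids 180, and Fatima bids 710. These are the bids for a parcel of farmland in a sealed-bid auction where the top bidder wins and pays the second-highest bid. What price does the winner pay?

Bids in descending order: Vikram 760 > Fatima 710 > Hana 180 > Gita 130.
Vikram is the highest bidder, so Vikram wins.
Under the second-price rule, the price is the second-highest bid: 710.

The winner pays 710.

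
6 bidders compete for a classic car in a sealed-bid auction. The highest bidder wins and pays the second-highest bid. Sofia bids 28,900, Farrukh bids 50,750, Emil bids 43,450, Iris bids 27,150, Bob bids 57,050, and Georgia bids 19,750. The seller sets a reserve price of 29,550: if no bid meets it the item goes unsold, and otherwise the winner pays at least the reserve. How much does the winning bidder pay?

50,750

Ranking the bids: Bob 57,050; Farrukh 50,750; Emil 43,450; Sofia 28,900; Iris 27,150; Georgia 19,750.
Bob has the highest bid, so Bob wins.
The second-highest bid is 50,750, which exceeds the reserve, so that sets the price.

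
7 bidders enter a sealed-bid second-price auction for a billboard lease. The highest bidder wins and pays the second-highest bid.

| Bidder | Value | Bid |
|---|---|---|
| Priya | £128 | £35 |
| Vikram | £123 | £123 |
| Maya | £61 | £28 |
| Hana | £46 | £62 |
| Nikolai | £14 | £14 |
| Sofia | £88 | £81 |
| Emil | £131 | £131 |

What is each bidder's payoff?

Payoffs: Priya £0, Vikram £0, Maya £0, Hana £0, Nikolai £0, Sofia £0, Emil £8.

Bids in descending order: Emil £131, then Vikram £123, then Sofia £81, then Hana £62, then Priya £35, then Maya £28, then Nikolai £14.
Emil has the top bid and wins; the price is the second-highest bid, £123.
Emil's payoff = £131 − £123 = £8. All other bidders lose, so their payoff is 0.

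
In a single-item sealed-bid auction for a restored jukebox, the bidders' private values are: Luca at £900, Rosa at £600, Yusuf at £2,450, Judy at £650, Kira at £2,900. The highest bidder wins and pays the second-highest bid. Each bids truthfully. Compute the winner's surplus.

Winner's surplus: £450.

Ordered from highest: Kira £2,900; Yusuf £2,450; Luca £900; Judy £650; Rosa £600.
Kira wins with the top bid and pays the second-highest, £2,450.
Surplus = £2,900 − £2,450 = £450.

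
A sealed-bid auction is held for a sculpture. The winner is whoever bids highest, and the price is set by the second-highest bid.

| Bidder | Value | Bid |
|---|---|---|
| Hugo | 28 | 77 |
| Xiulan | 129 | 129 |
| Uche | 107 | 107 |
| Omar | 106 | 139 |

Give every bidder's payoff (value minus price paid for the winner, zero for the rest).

Hugo 0, Xiulan 0, Uche 0, Omar -23.

Sorted high to low: Omar 139; Xiulan 129; Uche 107; Hugo 77.
Omar has the top bid and wins; the price is the second-highest bid, 129.
Omar's payoff = 106 − 129 = -23. All other bidders lose, so their payoff is 0.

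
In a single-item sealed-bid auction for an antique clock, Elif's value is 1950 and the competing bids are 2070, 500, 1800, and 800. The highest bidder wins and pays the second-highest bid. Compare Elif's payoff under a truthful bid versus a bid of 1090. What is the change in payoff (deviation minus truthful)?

Change in payoff: 0.

The highest competing bid is 2070.
Bidding truthfully at 1950: the top bid is 2070 (a rival), so Elif loses. Payoff = 0.
Bidding 1090: the top bid is 2070 (a rival), so Elif loses. Payoff = 0.
Change = 0 − 0 = 0.
The bid only affects whether you win, not the price — here both bids land on the same side of the top rival bid, so the deviation is payoff-neutral.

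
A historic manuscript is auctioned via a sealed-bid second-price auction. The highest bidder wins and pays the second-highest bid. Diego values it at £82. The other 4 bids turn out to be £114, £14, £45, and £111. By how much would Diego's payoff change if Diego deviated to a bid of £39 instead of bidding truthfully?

The highest competing bid is £114.
Bidding truthfully at £82: the top bid is £114 (a rival), so Diego loses. Payoff = £0.
Bidding £39: the top bid is £114 (a rival), so Diego loses. Payoff = £0.
Change = £0 − £0 = £0.
The bid only affects whether you win, not the price — here both bids land on the same side of the top rival bid, so the deviation is payoff-neutral.

Payoff change: £0.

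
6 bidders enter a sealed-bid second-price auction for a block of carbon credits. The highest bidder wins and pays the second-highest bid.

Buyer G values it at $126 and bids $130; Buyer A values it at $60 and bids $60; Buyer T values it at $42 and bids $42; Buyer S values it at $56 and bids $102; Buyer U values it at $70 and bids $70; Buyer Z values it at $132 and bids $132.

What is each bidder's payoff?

Buyer G $0, Buyer A $0, Buyer T $0, Buyer S $0, Buyer U $0, Buyer Z $2.

Ordered from highest: Buyer Z $132; Buyer G $130; Buyer S $102; Buyer U $70; Buyer A $60; Buyer T $42.
Buyer Z has the top bid and wins; the price is the second-highest bid, $130.
Buyer Z's payoff = $132 − $130 = $2. All other bidders lose, so their payoff is 0.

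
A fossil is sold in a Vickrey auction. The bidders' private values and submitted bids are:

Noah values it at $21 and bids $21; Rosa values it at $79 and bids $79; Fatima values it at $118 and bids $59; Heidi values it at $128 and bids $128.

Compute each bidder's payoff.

Noah $0, Rosa $0, Fatima $0, Heidi $49.

Ordered from highest: Heidi $128, then Rosa $79, then Fatima $59, then Noah $21.
Heidi has the top bid and wins; the price is the second-highest bid, $79.
Heidi's payoff = $128 − $79 = $49. All other bidders lose, so their payoff is 0.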